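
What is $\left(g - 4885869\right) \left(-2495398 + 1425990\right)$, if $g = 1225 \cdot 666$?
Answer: $4352510878752$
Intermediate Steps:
$g = 815850$
$\left(g - 4885869\right) \left(-2495398 + 1425990\right) = \left(815850 - 4885869\right) \left(-2495398 + 1425990\right) = \left(-4070019\right) \left(-1069408\right) = 4352510878752$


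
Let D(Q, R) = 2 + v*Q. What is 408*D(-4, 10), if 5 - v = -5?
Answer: -15504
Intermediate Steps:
v = 10 (v = 5 - 1*(-5) = 5 + 5 = 10)
D(Q, R) = 2 + 10*Q
408*D(-4, 10) = 408*(2 + 10*(-4)) = 408*(2 - 40) = 408*(-38) = -15504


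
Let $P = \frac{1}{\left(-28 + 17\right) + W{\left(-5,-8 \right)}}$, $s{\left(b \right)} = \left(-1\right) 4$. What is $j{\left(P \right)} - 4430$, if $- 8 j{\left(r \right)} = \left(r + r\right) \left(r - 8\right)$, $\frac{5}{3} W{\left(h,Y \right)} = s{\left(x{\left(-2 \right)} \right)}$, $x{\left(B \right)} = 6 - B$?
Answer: $- \frac{79547785}{17956} \approx -4430.1$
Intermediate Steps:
$s{\left(b \right)} = -4$
$W{\left(h,Y \right)} = - \frac{12}{5}$ ($W{\left(h,Y \right)} = \frac{3}{5} \left(-4\right) = - \frac{12}{5}$)
$P = - \frac{5}{67}$ ($P = \frac{1}{\left(-28 + 17\right) - \frac{12}{5}} = \frac{1}{-11 - \frac{12}{5}} = \frac{1}{- \frac{67}{5}} = - \frac{5}{67} \approx -0.074627$)
$j{\left(r \right)} = - \frac{r \left(-8 + r\right)}{4}$ ($j{\left(r \right)} = - \frac{\left(r + r\right) \left(r - 8\right)}{8} = - \frac{2 r \left(-8 + r\right)}{8} = - \frac{r \left(-8 + r\right)}{4}$)
$j{\left(P \right)} - 4430 = \frac{1}{4} \left(- \frac{5}{67}\right) \left(8 - - \frac{5}{67}\right) - 4430 = \frac{1}{4} \left(- \frac{5}{67}\right) \left(8 + \frac{5}{67}\right) - 4430 = \frac{1}{4} \left(- \frac{5}{67}\right) \frac{541}{67} - 4430 = - \frac{2705}{17956} - 4430 = - \frac{79547785}{17956}$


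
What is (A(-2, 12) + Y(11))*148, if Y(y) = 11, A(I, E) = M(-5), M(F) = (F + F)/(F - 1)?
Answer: 5624/3 ≈ 1874.7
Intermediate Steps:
M(F) = 2*F/(-1 + F) (M(F) = (2*F)/(-1 + F) = 2*F/(-1 + F))
A(I, E) = 5/3 (A(I, E) = 2*(-5)/(-1 - 5) = 2*(-5)/(-6) = 2*(-5)*(-⅙) = 5/3)
(A(-2, 12) + Y(11))*148 = (5/3 + 11)*148 = (38/3)*148 = 5624/3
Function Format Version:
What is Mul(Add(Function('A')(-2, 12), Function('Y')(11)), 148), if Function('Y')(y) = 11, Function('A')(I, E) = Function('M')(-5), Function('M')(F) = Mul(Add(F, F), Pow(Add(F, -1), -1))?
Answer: Rational(5624, 3) ≈ 1874.7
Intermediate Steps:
Function('M')(F) = Mul(2, F, Pow(Add(-1, F), -1)) (Function('M')(F) = Mul(Mul(2, F), Pow(Add(-1, F), -1)) = Mul(2, F, Pow(Add(-1, F), -1)))
Function('A')(I, E) = Rational(5, 3) (Function('A')(I, E) = Mul(2, -5, Pow(Add(-1, -5), -1)) = Mul(2, -5, Pow(-6, -1)) = Mul(2, -5, Rational(-1, 6)) = Rational(5, 3))
Mul(Add(Function('A')(-2, 12), Function('Y')(11)), 148) = Mul(Add(Rational(5, 3), 11), 148) = Mul(Rational(38, 3), 148) = Rational(5624, 3)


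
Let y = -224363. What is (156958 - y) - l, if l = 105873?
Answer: 275448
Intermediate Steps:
(156958 - y) - l = (156958 - 1*(-224363)) - 1*105873 = (156958 + 224363) - 105873 = 381321 - 105873 = 275448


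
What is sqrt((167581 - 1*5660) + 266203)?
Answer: 2*sqrt(107031) ≈ 654.31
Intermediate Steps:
sqrt((167581 - 1*5660) + 266203) = sqrt((167581 - 5660) + 266203) = sqrt(161921 + 266203) = sqrt(428124) = 2*sqrt(107031)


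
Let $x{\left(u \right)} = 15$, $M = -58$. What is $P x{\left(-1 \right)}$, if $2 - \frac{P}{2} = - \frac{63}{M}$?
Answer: $\frac{795}{29} \approx 27.414$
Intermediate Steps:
$P = \frac{53}{29}$ ($P = 4 - 2 \left(- \frac{63}{-58}\right) = 4 - 2 \left(\left(-63\right) \left(- \frac{1}{58}\right)\right) = 4 - \frac{63}{29} = \frac{53}{29} \approx 1.8276$)
$P x{\left(-1 \right)} = \frac{53}{29} \cdot 15 = \frac{795}{29}$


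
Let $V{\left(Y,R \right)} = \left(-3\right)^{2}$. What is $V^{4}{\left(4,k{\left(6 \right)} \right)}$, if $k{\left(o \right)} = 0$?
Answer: $6561$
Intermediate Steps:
$V{\left(Y,R \right)} = 9$
$V^{4}{\left(4,k{\left(6 \right)} \right)} = 9^{4} = 6561$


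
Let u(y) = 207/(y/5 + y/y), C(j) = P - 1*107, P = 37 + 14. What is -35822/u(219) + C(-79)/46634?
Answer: -26728374508/3447585 ≈ -7752.8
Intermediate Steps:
P = 51
C(j) = -56 (C(j) = 51 - 1*107 = 51 - 107 = -56)
u(y) = 207/(1 + y/5) (u(y) = 207/(y*(⅕) + 1) = 207/(y/5 + 1) = 207/(1 + y/5))
-35822/u(219) + C(-79)/46634 = -35822/(1035/(5 + 219)) - 56/46634 = -35822/(1035/224) - 56*1/46634 = -35822/(1035*(1/224)) - 4/3331 = -35822/1035/224 - 4/3331 = -35822*224/1035 - 4/3331 = -8024128/1035 - 4/3331 = -26728374508/3447585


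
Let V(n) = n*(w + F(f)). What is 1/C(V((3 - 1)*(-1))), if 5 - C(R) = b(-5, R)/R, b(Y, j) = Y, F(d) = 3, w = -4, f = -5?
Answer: 2/15 ≈ 0.13333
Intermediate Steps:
V(n) = -n (V(n) = n*(-4 + 3) = n*(-1) = -n)
C(R) = 5 + 5/R (C(R) = 5 - (-5)/R = 5 + 5/R)
1/C(V((3 - 1)*(-1))) = 1/(5 + 5/((-(3 - 1)*(-1)))) = 1/(5 + 5/((-2*(-1)))) = 1/(5 + 5/((-1*(-2)))) = 1/(5 + 5/2) = 1/(15/2) = 2/15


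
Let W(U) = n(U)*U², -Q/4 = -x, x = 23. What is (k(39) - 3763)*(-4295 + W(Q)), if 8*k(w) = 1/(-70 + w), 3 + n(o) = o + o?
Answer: -1425677567025/248 ≈ -5.7487e+9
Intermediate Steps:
n(o) = -3 + 2*o (n(o) = -3 + (o + o) = -3 + 2*o)
Q = 92 (Q = -(-4)*23 = -4*(-23) = 92)
k(w) = 1/(8*(-70 + w))
W(U) = U²*(-3 + 2*U) (W(U) = (-3 + 2*U)*U² = U²*(-3 + 2*U))
(k(39) - 3763)*(-4295 + W(Q)) = (1/(8*(-70 + 39)) - 3763)*(-4295 + 92²*(-3 + 2*92)) = ((⅛)/(-31) - 3763)*(-4295 + 8464*(-3 + 184)) = ((⅛)*(-1/31) - 3763)*(-4295 + 8464*181) = (-1/248 - 3763)*(-4295 + 1531984) = -933225/248*1527689 = -1425677567025/248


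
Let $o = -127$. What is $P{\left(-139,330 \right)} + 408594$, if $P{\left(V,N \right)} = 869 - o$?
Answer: $409590$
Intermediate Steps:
$P{\left(V,N \right)} = 996$ ($P{\left(V,N \right)} = 869 - -127 = 869 + 127 = 996$)
$P{\left(-139,330 \right)} + 408594 = 996 + 408594 = 409590$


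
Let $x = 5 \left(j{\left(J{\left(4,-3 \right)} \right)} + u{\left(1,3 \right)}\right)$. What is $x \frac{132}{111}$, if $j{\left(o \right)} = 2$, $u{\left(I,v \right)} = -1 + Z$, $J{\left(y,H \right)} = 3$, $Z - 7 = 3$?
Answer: $\frac{2420}{37} \approx 65.405$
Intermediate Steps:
$Z = 10$ ($Z = 7 + 3 = 10$)
$u{\left(I,v \right)} = 9$ ($u{\left(I,v \right)} = -1 + 10 = 9$)
$x = 55$ ($x = 5 \left(2 + 9\right) = 5 \cdot 11 = 55$)
$x \frac{132}{111} = 55 \cdot \frac{132}{111} = 55 \cdot 132 \cdot \frac{1}{111} = 55 \cdot \frac{44}{37} = \frac{2420}{37}$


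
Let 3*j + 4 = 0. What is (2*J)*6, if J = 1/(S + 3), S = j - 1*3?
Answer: -9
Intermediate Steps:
j = -4/3 (j = -4/3 + (⅓)*0 = -4/3 + 0 = -4/3 ≈ -1.3333)
S = -13/3 (S = -4/3 - 1*3 = -4/3 - 3 = -13/3 ≈ -4.3333)
J = -¾ (J = 1/(-13/3 + 3) = 1/(-4/3) = -¾ ≈ -0.75000)
(2*J)*6 = (2*(-¾))*6 = -3/2*6 = -9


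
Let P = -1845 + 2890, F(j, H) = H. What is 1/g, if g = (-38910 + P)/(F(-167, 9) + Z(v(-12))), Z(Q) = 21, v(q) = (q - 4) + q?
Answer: -6/7573 ≈ -0.00079229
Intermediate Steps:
v(q) = -4 + 2*q (v(q) = (-4 + q) + q = -4 + 2*q)
P = 1045
g = -7573/6 (g = (-38910 + 1045)/(9 + 21) = -37865/30 = -37865*1/30 = -7573/6 ≈ -1262.2)
1/g = 1/(-7573/6) = -6/7573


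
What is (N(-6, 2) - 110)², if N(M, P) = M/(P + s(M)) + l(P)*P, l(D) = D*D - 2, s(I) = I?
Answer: 43681/4 ≈ 10920.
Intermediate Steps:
l(D) = -2 + D² (l(D) = D² - 2 = -2 + D²)
N(M, P) = M/(M + P) + P*(-2 + P²) (N(M, P) = M/(P + M) + (-2 + P²)*P = M/(M + P) + P*(-2 + P²))
(N(-6, 2) - 110)² = ((-6 + 2²*(-2 + 2²) - 6*2*(-2 + 2²))/(-6 + 2) - 110)² = ((-6 + 4*(-2 + 4) - 6*2*(-2 + 4))/(-4) - 110)² = (-(-6 + 4*2 - 6*2*2)/4 - 110)² = (-(-6 + 8 - 24)/4 - 110)² = (-¼*(-22) - 110)² = (11/2 - 110)² = (-209/2)² = 43681/4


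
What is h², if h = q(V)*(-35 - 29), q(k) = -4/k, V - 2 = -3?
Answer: 65536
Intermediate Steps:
V = -1 (V = 2 - 3 = -1)
h = -256 (h = (-4/(-1))*(-35 - 29) = -4*(-1)*(-64) = 4*(-64) = -256)
h² = (-256)² = 65536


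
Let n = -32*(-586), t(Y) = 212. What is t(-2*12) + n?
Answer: 18964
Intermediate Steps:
n = 18752
t(-2*12) + n = 212 + 18752 = 18964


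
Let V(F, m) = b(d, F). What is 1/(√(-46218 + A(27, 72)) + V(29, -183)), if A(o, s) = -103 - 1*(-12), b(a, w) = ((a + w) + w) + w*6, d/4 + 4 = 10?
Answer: 256/111845 - I*√46309/111845 ≈ 0.0022889 - 0.001924*I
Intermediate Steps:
d = 24 (d = -16 + 4*10 = -16 + 40 = 24)
b(a, w) = a + 8*w (b(a, w) = (a + 2*w) + 6*w = a + 8*w)
A(o, s) = -91 (A(o, s) = -103 + 12 = -91)
V(F, m) = 24 + 8*F
1/(√(-46218 + A(27, 72)) + V(29, -183)) = 1/(√(-46218 - 91) + (24 + 8*29)) = 1/(√(-46309) + (24 + 232)) = 1/(I*√46309 + 256) = 1/(256 + I*√46309)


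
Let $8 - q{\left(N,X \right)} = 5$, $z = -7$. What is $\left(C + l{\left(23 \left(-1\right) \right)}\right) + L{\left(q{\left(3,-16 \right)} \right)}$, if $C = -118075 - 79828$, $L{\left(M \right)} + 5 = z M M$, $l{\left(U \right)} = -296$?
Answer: $-198267$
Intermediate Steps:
$q{\left(N,X \right)} = 3$ ($q{\left(N,X \right)} = 8 - 5 = 3$)
$L{\left(M \right)} = -5 - 7 M^{2}$ ($L{\left(M \right)} = -5 + - 7 M M = -5 - 7 M^{2}$)
$C = -197903$
$\left(C + l{\left(23 \left(-1\right) \right)}\right) + L{\left(q{\left(3,-16 \right)} \right)} = \left(-197903 - 296\right) - \left(5 + 7 \cdot 3^{2}\right) = -198199 - 68 = -198267$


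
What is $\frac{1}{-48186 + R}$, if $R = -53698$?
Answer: $- \frac{1}{101884} \approx -9.8151 \cdot 10^{-6}$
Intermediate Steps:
$\frac{1}{-48186 + R} = \frac{1}{-48186 - 53698} = \frac{1}{-101884} = - \frac{1}{101884}$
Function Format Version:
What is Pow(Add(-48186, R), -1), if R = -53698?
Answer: Rational(-1, 101884) ≈ -9.8151e-6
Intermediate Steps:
Pow(Add(-48186, R), -1) = Pow(Add(-48186, -53698), -1) = Pow(-101884, -1) = Rational(-1, 101884)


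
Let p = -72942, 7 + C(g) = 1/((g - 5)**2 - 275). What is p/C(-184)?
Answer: 861834044/82707 ≈ 10420.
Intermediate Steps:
C(g) = -7 + 1/(-275 + (-5 + g)**2) (C(g) = -7 + 1/((g - 5)**2 - 275) = -7 + 1/((-5 + g)**2 - 275) = -7 + 1/(-275 + (-5 + g)**2))
p/C(-184) = -72942*(-275 + (-5 - 184)**2)/(1926 - 7*(-5 - 184)**2) = -72942*(-275 + (-189)**2)/(1926 - 7*(-189)**2) = -72942*(-275 + 35721)/(1926 - 7*35721) = -72942*35446/(1926 - 250047) = -72942/((1/35446)*(-248121)) = -72942/(-248121/35446) = -72942*(-35446/248121) = 861834044/82707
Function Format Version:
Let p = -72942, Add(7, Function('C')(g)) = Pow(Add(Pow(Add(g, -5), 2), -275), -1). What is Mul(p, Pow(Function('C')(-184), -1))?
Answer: Rational(861834044, 82707) ≈ 10420.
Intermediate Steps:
Function('C')(g) = Add(-7, Pow(Add(-275, Pow(Add(-5, g), 2)), -1)) (Function('C')(g) = Add(-7, Pow(Add(Pow(Add(g, -5), 2), -275), -1)) = Add(-7, Pow(Add(Pow(Add(-5, g), 2), -275), -1)) = Add(-7, Pow(Add(-275, Pow(Add(-5, g), 2)), -1)))
Mul(p, Pow(Function('C')(-184), -1)) = Mul(-72942, Pow(Mul(Pow(Add(-275, Pow(Add(-5, -184), 2)), -1), Add(1926, Mul(-7, Pow(Add(-5, -184), 2)))), -1)) = Mul(-72942, Pow(Mul(Pow(Add(-275, Pow(-189, 2)), -1), Add(1926, Mul(-7, Pow(-189, 2)))), -1)) = Mul(-72942, Pow(Mul(Pow(Add(-275, 35721), -1), Add(1926, Mul(-7, 35721))), -1)) = Mul(-72942, Pow(Mul(Pow(35446, -1), Add(1926, -250047)), -1)) = Mul(-72942, Pow(Mul(Rational(1, 35446), -248121), -1)) = Mul(-72942, Pow(Rational(-248121, 35446), -1)) = Mul(-72942, Rational(-35446, 248121)) = Rational(861834044, 82707)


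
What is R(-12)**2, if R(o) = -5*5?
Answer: 625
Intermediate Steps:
R(o) = -25
R(-12)**2 = (-25)**2 = 625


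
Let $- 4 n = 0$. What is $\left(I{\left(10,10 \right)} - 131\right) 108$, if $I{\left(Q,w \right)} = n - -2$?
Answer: $-13932$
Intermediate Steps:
$n = 0$ ($n = \left(- \frac{1}{4}\right) 0 = 0$)
$I{\left(Q,w \right)} = 2$ ($I{\left(Q,w \right)} = 0 - -2 = 0 + 2 = 2$)
$\left(I{\left(10,10 \right)} - 131\right) 108 = \left(2 - 131\right) 108 = \left(-129\right) 108 = -13932$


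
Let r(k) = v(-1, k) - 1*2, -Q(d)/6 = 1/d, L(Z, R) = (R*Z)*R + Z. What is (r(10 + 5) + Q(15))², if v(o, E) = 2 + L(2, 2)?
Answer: 2304/25 ≈ 92.160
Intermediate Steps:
L(Z, R) = Z + Z*R² (L(Z, R) = Z*R² + Z = Z + Z*R²)
v(o, E) = 12 (v(o, E) = 2 + 2*(1 + 2²) = 2 + 2*(1 + 4) = 2 + 2*5 = 2 + 10 = 12)
Q(d) = -6/d
r(k) = 10 (r(k) = 12 - 1*2 = 12 - 2 = 10)
(r(10 + 5) + Q(15))² = (10 - 6/15)² = (10 - 6*1/15)² = (10 - ⅖)² = (48/5)² = 2304/25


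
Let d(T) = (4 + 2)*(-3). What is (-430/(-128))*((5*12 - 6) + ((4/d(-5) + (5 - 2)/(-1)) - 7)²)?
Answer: 1380085/2592 ≈ 532.44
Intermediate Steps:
d(T) = -18 (d(T) = 6*(-3) = -18)
(-430/(-128))*((5*12 - 6) + ((4/d(-5) + (5 - 2)/(-1)) - 7)²) = (-430/(-128))*((5*12 - 6) + ((4/(-18) + (5 - 2)/(-1)) - 7)²) = (-430*(-1/128))*((60 - 6) + ((4*(-1/18) + 3*(-1)) - 7)²) = 215*(54 + ((-2/9 - 3) - 7)²)/64 = 215*(54 + (-29/9 - 7)²)/64 = 215*(54 + (-92/9)²)/64 = 215*(54 + 8464/81)/64 = (215/64)*(12838/81) = 1380085/2592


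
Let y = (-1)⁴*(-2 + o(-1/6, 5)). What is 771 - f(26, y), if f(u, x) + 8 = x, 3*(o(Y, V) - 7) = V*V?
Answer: 2297/3 ≈ 765.67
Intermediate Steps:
o(Y, V) = 7 + V²/3 (o(Y, V) = 7 + (V*V)/3 = 7 + V²/3)
y = 40/3 (y = (-1)⁴*(-2 + (7 + (⅓)*5²)) = 1*(-2 + (7 + (⅓)*25)) = 1*(-2 + (7 + 25/3)) = 1*(-2 + 46/3) = 1*(40/3) = 40/3 ≈ 13.333)
f(u, x) = -8 + x
771 - f(26, y) = 771 - (-8 + 40/3) = 771 - 1*16/3 = 771 - 16/3 = 2297/3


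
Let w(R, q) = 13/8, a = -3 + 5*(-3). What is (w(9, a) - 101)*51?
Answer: -40545/8 ≈ -5068.1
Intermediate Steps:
a = -18 (a = -3 - 15 = -18)
w(R, q) = 13/8 (w(R, q) = 13*(⅛) = 13/8)
(w(9, a) - 101)*51 = (13/8 - 101)*51 = -795/8*51 = -40545/8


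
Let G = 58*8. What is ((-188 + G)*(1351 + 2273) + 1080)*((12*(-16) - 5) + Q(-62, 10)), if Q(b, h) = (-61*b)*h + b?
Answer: 37609979544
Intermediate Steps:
G = 464
Q(b, h) = b - 61*b*h (Q(b, h) = -61*b*h + b = b - 61*b*h)
((-188 + G)*(1351 + 2273) + 1080)*((12*(-16) - 5) + Q(-62, 10)) = ((-188 + 464)*(1351 + 2273) + 1080)*((12*(-16) - 5) - 62*(1 - 61*10)) = (276*3624 + 1080)*((-192 - 5) - 62*(1 - 610)) = (1000224 + 1080)*(-197 - 62*(-609)) = 1001304*(-197 + 37758) = 1001304*37561 = 37609979544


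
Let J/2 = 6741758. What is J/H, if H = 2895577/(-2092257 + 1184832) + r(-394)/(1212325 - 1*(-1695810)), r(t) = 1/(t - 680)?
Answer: -2547660071001048535800/602924183493377 ≈ -4.2255e+6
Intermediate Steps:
J = 13483516 (J = 2*6741758 = 13483516)
r(t) = 1/(-680 + t)
H = -602924183493377/188946271210050 (H = 2895577/(-2092257 + 1184832) + 1/((-680 - 394)*(1212325 - 1*(-1695810))) = 2895577/(-907425) + 1/((-1074)*(1212325 + 1695810)) = 2895577*(-1/907425) - 1/1074/2908135 = -2895577/907425 - 1/1074*1/2908135 = -2895577/907425 - 1/3123336990 = -602924183493377/188946271210050 ≈ -3.1910)
J/H = 13483516/(-602924183493377/188946271210050) = 13483516*(-188946271210050/602924183493377) = -2547660071001048535800/602924183493377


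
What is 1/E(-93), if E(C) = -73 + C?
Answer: -1/166 ≈ -0.0060241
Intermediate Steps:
1/E(-93) = 1/(-73 - 93) = 1/(-166) = -1/166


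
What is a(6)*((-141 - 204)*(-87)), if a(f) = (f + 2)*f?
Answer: 1440720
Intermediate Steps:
a(f) = f*(2 + f) (a(f) = (2 + f)*f = f*(2 + f))
a(6)*((-141 - 204)*(-87)) = (6*(2 + 6))*((-141 - 204)*(-87)) = (6*8)*(-345*(-87)) = 48*30015 = 1440720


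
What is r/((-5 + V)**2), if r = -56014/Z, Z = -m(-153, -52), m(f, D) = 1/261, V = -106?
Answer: 1624406/1369 ≈ 1186.6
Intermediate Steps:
m(f, D) = 1/261
Z = -1/261 (Z = -1*1/261 = -1/261 ≈ -0.0038314)
r = 14619654 (r = -56014/(-1/261) = -56014*(-261) = 14619654)
r/((-5 + V)**2) = 14619654/((-5 - 106)**2) = 14619654/((-111)**2) = 14619654/12321 = 14619654*(1/12321) = 1624406/1369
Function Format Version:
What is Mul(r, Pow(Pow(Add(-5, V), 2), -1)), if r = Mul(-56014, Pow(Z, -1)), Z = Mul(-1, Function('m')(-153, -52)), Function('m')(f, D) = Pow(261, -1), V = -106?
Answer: Rational(1624406, 1369) ≈ 1186.6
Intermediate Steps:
Function('m')(f, D) = Rational(1, 261)
Z = Rational(-1, 261) (Z = Mul(-1, Rational(1, 261)) = Rational(-1, 261) ≈ -0.0038314)
r = 14619654 (r = Mul(-56014, Pow(Rational(-1, 261), -1)) = Mul(-56014, -261) = 14619654)
Mul(r, Pow(Pow(Add(-5, V), 2), -1)) = Mul(14619654, Pow(Pow(Add(-5, -106), 2), -1)) = Mul(14619654, Pow(Pow(-111, 2), -1)) = Mul(14619654, Pow(12321, -1)) = Mul(14619654, Rational(1, 12321)) = Rational(1624406, 1369)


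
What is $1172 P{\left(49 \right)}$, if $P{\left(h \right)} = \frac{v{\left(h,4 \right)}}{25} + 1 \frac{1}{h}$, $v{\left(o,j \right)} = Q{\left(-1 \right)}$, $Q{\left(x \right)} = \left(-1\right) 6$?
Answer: $- \frac{315268}{1225} \approx -257.36$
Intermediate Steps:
$Q{\left(x \right)} = -6$
$v{\left(o,j \right)} = -6$
$P{\left(h \right)} = - \frac{6}{25} + \frac{1}{h}$ ($P{\left(h \right)} = - \frac{6}{25} + 1 \frac{1}{h} = \left(-6\right) \frac{1}{25} + \frac{1}{h} = - \frac{6}{25} + \frac{1}{h}$)
$1172 P{\left(49 \right)} = 1172 \left(- \frac{6}{25} + \frac{1}{49}\right) = 1172 \left(- \frac{269}{1225}\right) = - \frac{315268}{1225}$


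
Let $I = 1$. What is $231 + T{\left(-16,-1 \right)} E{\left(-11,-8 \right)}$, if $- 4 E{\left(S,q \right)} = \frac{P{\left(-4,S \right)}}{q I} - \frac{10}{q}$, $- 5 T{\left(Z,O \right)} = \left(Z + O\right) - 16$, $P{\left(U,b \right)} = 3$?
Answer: $\frac{36729}{160} \approx 229.56$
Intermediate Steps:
$T{\left(Z,O \right)} = \frac{16}{5} - \frac{O}{5} - \frac{Z}{5}$ ($T{\left(Z,O \right)} = - \frac{\left(Z + O\right) - 16}{5} = - \frac{\left(O + Z\right) - 16}{5} = - \frac{-16 + O + Z}{5} = \frac{16}{5} - \frac{O}{5} - \frac{Z}{5}$)
$E{\left(S,q \right)} = \frac{7}{4 q}$ ($E{\left(S,q \right)} = - \frac{\frac{3}{q 1} - \frac{10}{q}}{4} = - \frac{\frac{3}{q} - \frac{10}{q}}{4} = - \frac{\left(-7\right) \frac{1}{q}}{4} = \frac{7}{4 q}$)
$231 + T{\left(-16,-1 \right)} E{\left(-11,-8 \right)} = 231 + \left(\frac{16}{5} - - \frac{1}{5} - - \frac{16}{5}\right) \frac{7}{4 \left(-8\right)} = 231 + \left(\frac{16}{5} + \frac{1}{5} + \frac{16}{5}\right) \frac{7}{4} \left(- \frac{1}{8}\right) = 231 + \frac{33}{5} \left(- \frac{7}{32}\right) = 231 - \frac{231}{160} = \frac{36729}{160}$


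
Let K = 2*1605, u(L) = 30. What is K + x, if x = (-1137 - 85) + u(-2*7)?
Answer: 2018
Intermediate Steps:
K = 3210
x = -1192 (x = (-1137 - 85) + 30 = -1222 + 30 = -1192)
K + x = 3210 - 1192 = 2018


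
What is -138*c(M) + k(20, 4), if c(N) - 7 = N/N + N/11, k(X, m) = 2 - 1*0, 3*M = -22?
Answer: -1010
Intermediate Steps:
M = -22/3 (M = (1/3)*(-22) = -22/3 ≈ -7.3333)
k(X, m) = 2 (k(X, m) = 2 + 0 = 2)
c(N) = 8 + N/11 (c(N) = 7 + (N/N + N/11) = 7 + (1 + N*(1/11)) = 7 + (1 + N/11) = 8 + N/11)
-138*c(M) + k(20, 4) = -138*(8 + (1/11)*(-22/3)) + 2 = -138*(8 - 2/3) + 2 = -138*22/3 + 2 = -1012 + 2 = -1010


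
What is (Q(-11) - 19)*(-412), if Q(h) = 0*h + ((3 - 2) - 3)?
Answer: 8652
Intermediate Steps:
Q(h) = -2 (Q(h) = 0 + (1 - 3) = 0 - 2 = -2)
(Q(-11) - 19)*(-412) = (-2 - 19)*(-412) = -21*(-412) = 8652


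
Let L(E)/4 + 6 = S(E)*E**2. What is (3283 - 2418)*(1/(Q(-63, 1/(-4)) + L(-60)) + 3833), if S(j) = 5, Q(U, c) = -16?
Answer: 47717323813/14392 ≈ 3.3155e+6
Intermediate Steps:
L(E) = -24 + 20*E**2 (L(E) = -24 + 4*(5*E**2) = -24 + 20*E**2)
(3283 - 2418)*(1/(Q(-63, 1/(-4)) + L(-60)) + 3833) = (3283 - 2418)*(1/(-16 + (-24 + 20*(-60)**2)) + 3833) = 865*(1/(-16 + (-24 + 20*3600)) + 3833) = 865*(1/(-16 + (-24 + 72000)) + 3833) = 865*(1/(-16 + 71976) + 3833) = 865*(1/71960 + 3833) = 865*(275822681/71960) = 47717323813/14392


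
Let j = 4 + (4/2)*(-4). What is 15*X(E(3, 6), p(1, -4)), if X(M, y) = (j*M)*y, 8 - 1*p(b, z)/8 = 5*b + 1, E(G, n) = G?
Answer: -2880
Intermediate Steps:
j = -4 (j = 4 + (4*(½))*(-4) = 4 + 2*(-4) = 4 - 8 = -4)
p(b, z) = 56 - 40*b (p(b, z) = 64 - 8*(5*b + 1) = 64 - 8*(1 + 5*b) = 64 + (-8 - 40*b) = 56 - 40*b)
X(M, y) = -4*M*y (X(M, y) = (-4*M)*y = -4*M*y)
15*X(E(3, 6), p(1, -4)) = 15*(-4*3*(56 - 40*1)) = 15*(-4*3*(56 - 40)) = 15*(-4*3*16) = 15*(-192) = -2880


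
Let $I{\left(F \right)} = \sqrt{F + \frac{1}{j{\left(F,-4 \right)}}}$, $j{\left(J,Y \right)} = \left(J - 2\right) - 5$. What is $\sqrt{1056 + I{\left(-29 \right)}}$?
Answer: $\frac{\sqrt{38016 + 6 i \sqrt{1045}}}{6} \approx 32.496 + 0.082898 i$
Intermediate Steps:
$j{\left(J,Y \right)} = -7 + J$ ($j{\left(J,Y \right)} = \left(-2 + J\right) - 5 = -7 + J$)
$I{\left(F \right)} = \sqrt{F + \frac{1}{-7 + F}}$
$\sqrt{1056 + I{\left(-29 \right)}} = \sqrt{1056 + \sqrt{\frac{1 - 29 \left(-7 - 29\right)}{-7 - 29}}} = \sqrt{1056 + \sqrt{\frac{1 - -1044}{-36}}} = \sqrt{1056 + \sqrt{- \frac{1 + 1044}{36}}} = \sqrt{1056 + \sqrt{\left(- \frac{1}{36}\right) 1045}} = \sqrt{1056 + \sqrt{- \frac{1045}{36}}} = \sqrt{1056 + \frac{i \sqrt{1045}}{6}}$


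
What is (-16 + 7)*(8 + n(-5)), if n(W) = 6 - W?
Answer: -171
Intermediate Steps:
(-16 + 7)*(8 + n(-5)) = (-16 + 7)*(8 + (6 - 1*(-5))) = -9*(8 + (6 + 5)) = -9*(8 + 11) = -9*19 = -171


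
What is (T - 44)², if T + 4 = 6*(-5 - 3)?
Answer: 9216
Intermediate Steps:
T = -52 (T = -4 + 6*(-5 - 3) = -4 + 6*(-8) = -4 - 48 = -52)
(T - 44)² = (-52 - 44)² = (-96)² = 9216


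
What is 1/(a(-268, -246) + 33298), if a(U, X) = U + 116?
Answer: 1/33146 ≈ 3.0170e-5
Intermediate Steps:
a(U, X) = 116 + U
1/(a(-268, -246) + 33298) = 1/((116 - 268) + 33298) = 1/(-152 + 33298) = 1/33146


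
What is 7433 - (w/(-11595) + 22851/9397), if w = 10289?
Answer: 809718140483/108958215 ≈ 7431.5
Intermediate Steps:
7433 - (w/(-11595) + 22851/9397) = 7433 - (10289/(-11595) + 22851/9397) = 7433 - (10289*(-1/11595) + 22851*(1/9397)) = 7433 - (-10289/11595 + 22851/9397) = 7433 - 1*168271612/108958215 = 7433 - 168271612/108958215 = 809718140483/108958215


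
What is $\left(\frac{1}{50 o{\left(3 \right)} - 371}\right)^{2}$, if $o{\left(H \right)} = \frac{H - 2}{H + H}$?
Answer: $\frac{9}{1183744} \approx 7.603 \cdot 10^{-6}$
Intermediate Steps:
$o{\left(H \right)} = \frac{-2 + H}{2 H}$
$\left(\frac{1}{50 o{\left(3 \right)} - 371}\right)^{2} = \left(\frac{1}{50 \frac{-2 + 3}{2 \cdot 3} - 371}\right)^{2} = \left(\frac{1}{50 \cdot \frac{1}{2} \cdot \frac{1}{3} \cdot 1 - 371}\right)^{2} = \left(\frac{1}{50 \cdot \frac{1}{6} - 371}\right)^{2} = \left(\frac{1}{\frac{25}{3} - 371}\right)^{2} = \left(\frac{1}{- \frac{1088}{3}}\right)^{2} = \left(- \frac{3}{1088}\right)^{2} = \frac{9}{1183744}$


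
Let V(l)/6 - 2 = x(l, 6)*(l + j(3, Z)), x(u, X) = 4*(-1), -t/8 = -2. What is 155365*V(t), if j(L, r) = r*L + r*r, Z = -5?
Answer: -95083380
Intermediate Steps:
t = 16 (t = -8*(-2) = 16)
j(L, r) = r² + L*r (j(L, r) = L*r + r² = r² + L*r)
x(u, X) = -4
V(l) = -228 - 24*l (V(l) = 12 + 6*(-4*(l - 5*(3 - 5))) = 12 + 6*(-4*(l - 5*(-2))) = 12 + 6*(-4*(l + 10)) = 12 + 6*(-4*(10 + l)) = 12 + 6*(-40 - 4*l) = 12 + (-240 - 24*l) = -228 - 24*l)
155365*V(t) = 155365*(-228 - 24*16) = 155365*(-228 - 384) = 155365*(-612) = -95083380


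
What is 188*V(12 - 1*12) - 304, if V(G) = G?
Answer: -304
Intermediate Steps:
188*V(12 - 1*12) - 304 = 188*(12 - 1*12) - 304 = 188*(12 - 12) - 304 = 188*0 - 304 = 0 - 304 = -304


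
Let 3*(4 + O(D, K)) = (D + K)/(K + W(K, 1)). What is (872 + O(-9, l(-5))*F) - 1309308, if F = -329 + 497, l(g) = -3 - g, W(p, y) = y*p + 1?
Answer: -6545932/5 ≈ -1.3092e+6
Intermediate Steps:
W(p, y) = 1 + p*y (W(p, y) = p*y + 1 = 1 + p*y)
O(D, K) = -4 + (D + K)/(3*(1 + 2*K)) (O(D, K) = -4 + ((D + K)/(K + (1 + K*1)))/3 = -4 + ((D + K)/(K + (1 + K)))/3 = -4 + ((D + K)/(1 + 2*K))/3 = -4 + (D + K)/(3*(1 + 2*K)))
F = 168
(872 + O(-9, l(-5))*F) - 1309308 = (872 + ((-12 - 9 - 23*(-3 - 1*(-5)))/(3*(1 + 2*(-3 - 1*(-5)))))*168) - 1309308 = (872 + ((-12 - 9 - 23*(-3 + 5))/(3*(1 + 2*(-3 + 5))))*168) - 1309308 = (872 + ((-12 - 9 - 23*2)/(3*(1 + 2*2)))*168) - 1309308 = (872 + ((-12 - 9 - 46)/(3*(1 + 4)))*168) - 1309308 = (872 + ((⅓)*(-67)/5)*168) - 1309308 = (872 + ((⅓)*(⅕)*(-67))*168) - 1309308 = (872 - 67/15*168) - 1309308 = (872 - 3752/5) - 1309308 = 608/5 - 1309308 = -6545932/5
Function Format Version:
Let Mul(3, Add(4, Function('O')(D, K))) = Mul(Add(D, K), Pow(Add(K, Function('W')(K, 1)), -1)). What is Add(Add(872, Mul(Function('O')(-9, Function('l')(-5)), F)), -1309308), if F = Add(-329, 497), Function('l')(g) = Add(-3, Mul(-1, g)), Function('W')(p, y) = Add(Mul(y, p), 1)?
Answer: Rational(-6545932, 5) ≈ -1.3092e+6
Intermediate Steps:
Function('W')(p, y) = Add(1, Mul(p, y)) (Function('W')(p, y) = Add(Mul(p, y), 1) = Add(1, Mul(p, y)))
Function('O')(D, K) = Add(-4, Mul(Rational(1, 3), Pow(Add(1, Mul(2, K)), -1), Add(D, K))) (Function('O')(D, K) = Add(-4, Mul(Rational(1, 3), Mul(Add(D, K), Pow(Add(K, Add(1, Mul(K, 1))), -1)))) = Add(-4, Mul(Rational(1, 3), Mul(Add(D, K), Pow(Add(K, Add(1, K)), -1)))) = Add(-4, Mul(Rational(1, 3), Mul(Add(D, K), Pow(Add(1, Mul(2, K)), -1)))) = Add(-4, Mul(Rational(1, 3), Mul(Pow(Add(1, Mul(2, K)), -1), Add(D, K)))) = Add(-4, Mul(Rational(1, 3), Pow(Add(1, Mul(2, K)), -1), Add(D, K))))
F = 168
Add(Add(872, Mul(Function('O')(-9, Function('l')(-5)), F)), -1309308) = Add(Add(872, Mul(Mul(Rational(1, 3), Pow(Add(1, Mul(2, Add(-3, Mul(-1, -5)))), -1), Add(-12, -9, Mul(-23, Add(-3, Mul(-1, -5))))), 168)), -1309308) = Add(Add(872, Mul(Mul(Rational(1, 3), Pow(Add(1, Mul(2, Add(-3, 5))), -1), Add(-12, -9, Mul(-23, Add(-3, 5)))), 168)), -1309308) = Add(Add(872, Mul(Mul(Rational(1, 3), Pow(Add(1, Mul(2, 2)), -1), Add(-12, -9, Mul(-23, 2))), 168)), -1309308) = Add(Add(872, Mul(Mul(Rational(1, 3), Pow(Add(1, 4), -1), Add(-12, -9, -46)), 168)), -1309308) = Add(Add(872, Mul(Mul(Rational(1, 3), Pow(5, -1), -67), 168)), -1309308) = Add(Add(872, Mul(Mul(Rational(1, 3), Rational(1, 5), -67), 168)), -1309308) = Add(Add(872, Mul(Rational(-67, 15), 168)), -1309308) = Add(Add(872, Rational(-3752, 5)), -1309308) = Add(Rational(608, 5), -1309308) = Rational(-6545932, 5)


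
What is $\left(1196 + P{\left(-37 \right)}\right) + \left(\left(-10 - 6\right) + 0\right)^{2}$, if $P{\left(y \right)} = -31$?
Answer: $1421$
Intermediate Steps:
$\left(1196 + P{\left(-37 \right)}\right) + \left(\left(-10 - 6\right) + 0\right)^{2} = \left(1196 - 31\right) + \left(\left(-10 - 6\right) + 0\right)^{2} = 1165 + \left(-16 + 0\right)^{2} = 1165 + \left(-16\right)^{2} = 1165 + 256 = 1421$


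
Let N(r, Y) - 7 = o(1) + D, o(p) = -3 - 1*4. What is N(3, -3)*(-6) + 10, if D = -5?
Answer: 40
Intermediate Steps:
o(p) = -7 (o(p) = -3 - 4 = -7)
N(r, Y) = -5 (N(r, Y) = 7 + (-7 - 5) = 7 - 12 = -5)
N(3, -3)*(-6) + 10 = -5*(-6) + 10 = 30 + 10 = 40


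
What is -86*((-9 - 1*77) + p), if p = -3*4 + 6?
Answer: 7912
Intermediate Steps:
p = -6 (p = -12 + 6 = -6)
-86*((-9 - 1*77) + p) = -86*((-9 - 1*77) - 6) = -86*((-9 - 77) - 6) = -86*(-86 - 6) = -86*(-92) = 7912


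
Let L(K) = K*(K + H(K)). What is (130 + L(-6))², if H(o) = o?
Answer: 40804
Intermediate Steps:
L(K) = 2*K² (L(K) = K*(K + K) = K*(2*K) = 2*K²)
(130 + L(-6))² = (130 + 2*(-6)²)² = (130 + 2*36)² = (130 + 72)² = 202² = 40804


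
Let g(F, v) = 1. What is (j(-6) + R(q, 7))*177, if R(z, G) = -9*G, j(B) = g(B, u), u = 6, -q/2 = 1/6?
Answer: -10974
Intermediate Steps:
q = -1/3 (q = -2/6 = -2*1/6 = -1/3 ≈ -0.33333)
j(B) = 1
(j(-6) + R(q, 7))*177 = (1 - 9*7)*177 = (1 - 63)*177 = -62*177 = -10974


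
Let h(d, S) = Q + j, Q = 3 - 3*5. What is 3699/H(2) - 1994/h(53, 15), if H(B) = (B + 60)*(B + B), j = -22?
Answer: 310139/4216 ≈ 73.562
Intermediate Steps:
Q = -12 (Q = 3 - 15 = -12)
H(B) = 2*B*(60 + B) (H(B) = (60 + B)*(2*B) = 2*B*(60 + B))
h(d, S) = -34 (h(d, S) = -12 - 22 = -34)
3699/H(2) - 1994/h(53, 15) = 3699/((2*2*(60 + 2))) - 1994/(-34) = 3699/((2*2*62)) - 1994*(-1/34) = 3699/248 + 997/17 = 310139/4216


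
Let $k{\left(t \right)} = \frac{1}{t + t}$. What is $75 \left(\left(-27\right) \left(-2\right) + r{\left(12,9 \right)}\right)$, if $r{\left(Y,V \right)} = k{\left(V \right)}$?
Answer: $\frac{24325}{6} \approx 4054.2$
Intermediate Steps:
$k{\left(t \right)} = \frac{1}{2 t}$
$r{\left(Y,V \right)} = \frac{1}{2 V}$
$75 \left(\left(-27\right) \left(-2\right) + r{\left(12,9 \right)}\right) = 75 \left(\left(-27\right) \left(-2\right) + \frac{1}{2 \cdot 9}\right) = 75 \left(54 + \frac{1}{2} \cdot \frac{1}{9}\right) = 75 \left(54 + \frac{1}{18}\right) = 75 \cdot \frac{973}{18} = \frac{24325}{6}$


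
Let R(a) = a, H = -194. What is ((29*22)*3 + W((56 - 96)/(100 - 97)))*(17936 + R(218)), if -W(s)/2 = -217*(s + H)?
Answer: -4796395724/3 ≈ -1.5988e+9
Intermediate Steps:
W(s) = -84196 + 434*s (W(s) = -(-434)*(s - 194) = -(-434)*(-194 + s) = -2*(42098 - 217*s) = -84196 + 434*s)
((29*22)*3 + W((56 - 96)/(100 - 97)))*(17936 + R(218)) = ((29*22)*3 + (-84196 + 434*((56 - 96)/(100 - 97))))*(17936 + 218) = (638*3 + (-84196 + 434*(-40/3)))*18154 = (1914 + (-84196 + 434*(-40*⅓)))*18154 = (1914 + (-84196 + 434*(-40/3)))*18154 = (1914 + (-84196 - 17360/3))*18154 = (1914 - 269948/3)*18154 = -264206/3*18154 = -4796395724/3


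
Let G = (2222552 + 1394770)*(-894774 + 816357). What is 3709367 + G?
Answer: -283655829907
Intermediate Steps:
G = -283659539274 (G = 3617322*(-78417) = -283659539274)
3709367 + G = 3709367 - 283659539274 = -283655829907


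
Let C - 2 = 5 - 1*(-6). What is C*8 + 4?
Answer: 108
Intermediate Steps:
C = 13 (C = 2 + (5 - 1*(-6)) = 2 + (5 + 6) = 2 + 11 = 13)
C*8 + 4 = 13*8 + 4 = 104 + 4 = 108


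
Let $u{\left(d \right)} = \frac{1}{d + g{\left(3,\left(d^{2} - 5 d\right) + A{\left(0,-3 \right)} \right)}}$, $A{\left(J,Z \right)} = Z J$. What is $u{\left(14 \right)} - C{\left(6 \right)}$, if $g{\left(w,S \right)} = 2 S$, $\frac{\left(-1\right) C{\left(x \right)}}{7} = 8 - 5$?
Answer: $\frac{5587}{266} \approx 21.004$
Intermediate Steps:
$A{\left(J,Z \right)} = J Z$
$C{\left(x \right)} = -21$ ($C{\left(x \right)} = - 7 \left(8 - 5\right) = \left(-7\right) 3 = -21$)
$u{\left(d \right)} = \frac{1}{- 9 d + 2 d^{2}}$ ($u{\left(d \right)} = \frac{1}{d + 2 \left(\left(d^{2} - 5 d\right) + 0 \left(-3\right)\right)} = \frac{1}{d + 2 \left(\left(d^{2} - 5 d\right) + 0\right)} = \frac{1}{d + 2 \left(d^{2} - 5 d\right)} = \frac{1}{d + \left(- 10 d + 2 d^{2}\right)} = \frac{1}{- 9 d + 2 d^{2}}$)
$u{\left(14 \right)} - C{\left(6 \right)} = \frac{1}{14 \left(-9 + 2 \cdot 14\right)} - -21 = \frac{1}{14 \left(-9 + 28\right)} + 21 = \frac{1}{14 \cdot 19} + 21 = \frac{1}{14} \cdot \frac{1}{19} + 21 = \frac{1}{266} + 21 = \frac{5587}{266}$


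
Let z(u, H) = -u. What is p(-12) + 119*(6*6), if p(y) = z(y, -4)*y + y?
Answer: 4128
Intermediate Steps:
p(y) = y - y**2 (p(y) = (-y)*y + y = -y**2 + y = y - y**2)
p(-12) + 119*(6*6) = -12*(1 - 1*(-12)) + 119*(6*6) = -12*(1 + 12) + 119*36 = -12*13 + 4284 = -156 + 4284 = 4128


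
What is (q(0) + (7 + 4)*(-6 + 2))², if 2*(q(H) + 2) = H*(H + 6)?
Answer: 2116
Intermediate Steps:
q(H) = -2 + H*(6 + H)/2 (q(H) = -2 + (H*(H + 6))/2 = -2 + (H*(6 + H))/2 = -2 + H*(6 + H)/2)
(q(0) + (7 + 4)*(-6 + 2))² = ((-2 + (½)*0² + 3*0) + (7 + 4)*(-6 + 2))² = ((-2 + (½)*0 + 0) + 11*(-4))² = ((-2 + 0 + 0) - 44)² = (-2 - 44)² = (-46)² = 2116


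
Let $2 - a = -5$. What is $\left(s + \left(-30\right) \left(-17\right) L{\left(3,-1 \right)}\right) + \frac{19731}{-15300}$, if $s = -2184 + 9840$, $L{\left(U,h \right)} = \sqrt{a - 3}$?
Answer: $\frac{44241023}{5100} \approx 8674.7$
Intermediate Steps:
$a = 7$ ($a = 2 - -5 = 2 + 5 = 7$)
$L{\left(U,h \right)} = 2$ ($L{\left(U,h \right)} = \sqrt{7 - 3} = \sqrt{4} = 2$)
$s = 7656$
$\left(s + \left(-30\right) \left(-17\right) L{\left(3,-1 \right)}\right) + \frac{19731}{-15300} = \left(7656 + \left(-30\right) \left(-17\right) 2\right) + \frac{19731}{-15300} = \left(7656 + 510 \cdot 2\right) + 19731 \left(- \frac{1}{15300}\right) = \left(7656 + 1020\right) - \frac{6577}{5100} = 8676 - \frac{6577}{5100} = \frac{44241023}{5100}$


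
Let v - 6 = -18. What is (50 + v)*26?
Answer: 988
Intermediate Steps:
v = -12 (v = 6 - 18 = -12)
(50 + v)*26 = (50 - 12)*26 = 38*26 = 988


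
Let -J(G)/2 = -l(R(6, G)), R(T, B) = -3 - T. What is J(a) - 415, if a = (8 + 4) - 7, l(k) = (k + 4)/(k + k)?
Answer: -3730/9 ≈ -414.44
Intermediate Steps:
l(k) = (4 + k)/(2*k) (l(k) = (4 + k)/((2*k)) = (4 + k)*(1/(2*k)) = (4 + k)/(2*k))
a = 5 (a = 12 - 7 = 5)
J(G) = 5/9 (J(G) = -(-2)*(4 + (-3 - 1*6))/(2*(-3 - 1*6)) = -(-2)*(4 + (-3 - 6))/(2*(-3 - 6)) = -(-2)*(½)*(4 - 9)/(-9) = -(-2)*(½)*(-⅑)*(-5) = -(-2)*5/18 = -2*(-5/18) = 5/9)
J(a) - 415 = 5/9 - 415 = -3730/9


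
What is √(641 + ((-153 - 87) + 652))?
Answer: 9*√13 ≈ 32.450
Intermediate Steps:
√(641 + ((-153 - 87) + 652)) = √(641 + (-240 + 652)) = √(641 + 412) = √1053 = 9*√13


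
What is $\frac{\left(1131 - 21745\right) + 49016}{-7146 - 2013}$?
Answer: $- \frac{28402}{9159} \approx -3.101$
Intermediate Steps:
$\frac{\left(1131 - 21745\right) + 49016}{-7146 - 2013} = \frac{\left(1131 - 21745\right) + 49016}{-9159} = \left(-20614 + 49016\right) \left(- \frac{1}{9159}\right) = 28402 \left(- \frac{1}{9159}\right) = - \frac{28402}{9159}$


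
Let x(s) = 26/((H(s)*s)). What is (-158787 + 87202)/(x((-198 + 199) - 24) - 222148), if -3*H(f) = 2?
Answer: 329291/1021873 ≈ 0.32224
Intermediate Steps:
H(f) = -⅔ (H(f) = -⅓*2 = -⅔)
x(s) = -39/s (x(s) = 26/((-2*s/3)) = 26*(-3/(2*s)) = -39/s)
(-158787 + 87202)/(x((-198 + 199) - 24) - 222148) = (-158787 + 87202)/(-39/((-198 + 199) - 24) - 222148) = -71585/(-39/(1 - 24) - 222148) = -71585/(-39/(-23) - 222148) = -71585/(-39*(-1/23) - 222148) = -71585/(39/23 - 222148) = -71585/(-5109365/23) = -71585*(-23/5109365) = 329291/1021873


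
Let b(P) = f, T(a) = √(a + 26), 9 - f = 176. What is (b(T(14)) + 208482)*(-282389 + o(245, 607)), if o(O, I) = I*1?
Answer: -58699417330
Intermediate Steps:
f = -167 (f = 9 - 1*176 = 9 - 176 = -167)
T(a) = √(26 + a)
b(P) = -167
o(O, I) = I
(b(T(14)) + 208482)*(-282389 + o(245, 607)) = (-167 + 208482)*(-282389 + 607) = 208315*(-281782) = -58699417330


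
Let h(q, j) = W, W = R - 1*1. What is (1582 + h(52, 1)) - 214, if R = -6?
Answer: 1361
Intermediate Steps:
W = -7 (W = -6 - 1*1 = -6 - 1 = -7)
h(q, j) = -7
(1582 + h(52, 1)) - 214 = (1582 - 7) - 214 = 1575 - 214 = 1361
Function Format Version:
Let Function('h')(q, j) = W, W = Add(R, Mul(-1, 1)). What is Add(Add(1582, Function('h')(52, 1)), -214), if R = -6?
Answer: 1361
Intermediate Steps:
W = -7 (W = Add(-6, Mul(-1, 1)) = Add(-6, -1) = -7)
Function('h')(q, j) = -7
Add(Add(1582, Function('h')(52, 1)), -214) = Add(Add(1582, -7), -214) = Add(1575, -214) = 1361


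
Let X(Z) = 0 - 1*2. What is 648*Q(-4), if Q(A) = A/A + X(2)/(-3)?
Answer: 1080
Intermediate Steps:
X(Z) = -2 (X(Z) = 0 - 2 = -2)
Q(A) = 5/3 (Q(A) = A/A - 2/(-3) = 1 - 2*(-⅓) = 1 + ⅔ = 5/3)
648*Q(-4) = 648*(5/3) = 1080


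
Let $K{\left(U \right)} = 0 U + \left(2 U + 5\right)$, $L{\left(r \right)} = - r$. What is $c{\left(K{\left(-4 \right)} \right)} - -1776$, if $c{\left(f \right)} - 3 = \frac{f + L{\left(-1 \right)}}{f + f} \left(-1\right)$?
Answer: $\frac{5336}{3} \approx 1778.7$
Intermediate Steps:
$K{\left(U \right)} = 5 + 2 U$ ($K{\left(U \right)} = 0 + \left(5 + 2 U\right) = 5 + 2 U$)
$c{\left(f \right)} = 3 - \frac{1 + f}{2 f}$ ($c{\left(f \right)} = 3 + \frac{f - -1}{f + f} \left(-1\right) = 3 + \frac{f + 1}{2 f} \left(-1\right) = 3 + \left(1 + f\right) \frac{1}{2 f} \left(-1\right) = 3 + \frac{1 + f}{2 f} \left(-1\right) = 3 - \frac{1 + f}{2 f}$)
$c{\left(K{\left(-4 \right)} \right)} - -1776 = \frac{-1 + 5 \left(5 + 2 \left(-4\right)\right)}{2 \left(5 + 2 \left(-4\right)\right)} - -1776 = \frac{-1 + 5 \left(5 - 8\right)}{2 \left(5 - 8\right)} + 1776 = \frac{-1 + 5 \left(-3\right)}{2 \left(-3\right)} + 1776 = \frac{1}{2} \left(- \frac{1}{3}\right) \left(-1 - 15\right) + 1776 = \frac{1}{2} \left(- \frac{1}{3}\right) \left(-16\right) + 1776 = \frac{8}{3} + 1776 = \frac{5336}{3}$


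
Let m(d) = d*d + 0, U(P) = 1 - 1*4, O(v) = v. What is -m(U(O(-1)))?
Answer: -9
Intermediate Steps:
U(P) = -3 (U(P) = 1 - 4 = -3)
m(d) = d² (m(d) = d² + 0 = d²)
-m(U(O(-1))) = -1*(-3)² = -1*9 = -9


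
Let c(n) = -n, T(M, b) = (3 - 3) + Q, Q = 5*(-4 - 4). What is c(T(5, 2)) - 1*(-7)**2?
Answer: -9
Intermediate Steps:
Q = -40 (Q = 5*(-8) = -40)
T(M, b) = -40 (T(M, b) = (3 - 3) - 40 = 0 - 40 = -40)
c(T(5, 2)) - 1*(-7)**2 = -1*(-40) - 1*(-7)**2 = 40 - 1*49 = 40 - 49 = -9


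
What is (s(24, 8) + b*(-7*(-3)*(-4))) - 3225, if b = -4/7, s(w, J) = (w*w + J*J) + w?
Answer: -2513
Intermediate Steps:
s(w, J) = w + J² + w² (s(w, J) = (w² + J²) + w = (J² + w²) + w = w + J² + w²)
b = -4/7 (b = -4*⅐ = -4/7 ≈ -0.57143)
(s(24, 8) + b*(-7*(-3)*(-4))) - 3225 = ((24 + 8² + 24²) - 4*(-7*(-3))*(-4)/7) - 3225 = ((24 + 64 + 576) - 12*(-4)) - 3225 = (664 - 4/7*(-84)) - 3225 = (664 + 48) - 3225 = 712 - 3225 = -2513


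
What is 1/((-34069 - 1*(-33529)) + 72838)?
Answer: 1/72298 ≈ 1.3832e-5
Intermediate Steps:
1/((-34069 - 1*(-33529)) + 72838) = 1/((-34069 + 33529) + 72838) = 1/(-540 + 72838) = 1/72298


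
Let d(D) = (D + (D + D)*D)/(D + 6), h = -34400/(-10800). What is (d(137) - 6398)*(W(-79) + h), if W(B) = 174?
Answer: -3260848/3 ≈ -1.0870e+6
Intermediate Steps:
h = 86/27 (h = -34400*(-1/10800) = 86/27 ≈ 3.1852)
d(D) = (D + 2*D²)/(6 + D) (d(D) = (D + (2*D)*D)/(6 + D) = (D + 2*D²)/(6 + D))
(d(137) - 6398)*(W(-79) + h) = (137*(1 + 2*137)/(6 + 137) - 6398)*(174 + 86/27) = (137*(1 + 274)/143 - 6398)*(4784/27) = (137*(1/143)*275 - 6398)*(4784/27) = (3425/13 - 6398)*(4784/27) = -79749/13*4784/27 = -3260848/3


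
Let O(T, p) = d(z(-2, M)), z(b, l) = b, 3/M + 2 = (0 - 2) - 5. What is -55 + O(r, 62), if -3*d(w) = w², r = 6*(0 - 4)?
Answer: -169/3 ≈ -56.333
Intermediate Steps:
r = -24 (r = 6*(-4) = -24)
M = -⅓ (M = 3/(-2 + ((0 - 2) - 5)) = 3/(-2 + (-2 - 5)) = 3/(-2 - 7) = 3/(-9) = 3*(-⅑) = -⅓ ≈ -0.33333)
d(w) = -w²/3
O(T, p) = -4/3 (O(T, p) = -⅓*(-2)² = -⅓*4 = -4/3)
-55 + O(r, 62) = -55 - 4/3 = -169/3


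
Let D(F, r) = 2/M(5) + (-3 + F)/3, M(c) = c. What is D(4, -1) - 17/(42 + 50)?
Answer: 757/1380 ≈ 0.54855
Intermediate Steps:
D(F, r) = -⅗ + F/3 (D(F, r) = 2/5 + (-3 + F)/3 = 2*(⅕) + (-3 + F)*(⅓) = ⅖ + (-1 + F/3) = -⅗ + F/3)
D(4, -1) - 17/(42 + 50) = (-⅗ + (⅓)*4) - 17/(42 + 50) = (-⅗ + 4/3) - 17/92 = 11/15 + (1/92)*(-17) = 11/15 - 17/92 = 757/1380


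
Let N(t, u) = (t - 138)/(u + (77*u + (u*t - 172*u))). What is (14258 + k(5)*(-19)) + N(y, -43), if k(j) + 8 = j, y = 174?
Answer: 12310891/860 ≈ 14315.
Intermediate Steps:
k(j) = -8 + j
N(t, u) = (-138 + t)/(-94*u + t*u) (N(t, u) = (-138 + t)/(u + (77*u + (t*u - 172*u))) = (-138 + t)/(u + (77*u + (-172*u + t*u))) = (-138 + t)/(u + (-95*u + t*u)) = (-138 + t)/(-94*u + t*u))
(14258 + k(5)*(-19)) + N(y, -43) = (14258 + (-8 + 5)*(-19)) + (-138 + 174)/((-43)*(-94 + 174)) = (14258 - 3*(-19)) - 1/43*36/80 = (14258 + 57) - 1/43*1/80*36 = 14315 - 9/860 = 12310891/860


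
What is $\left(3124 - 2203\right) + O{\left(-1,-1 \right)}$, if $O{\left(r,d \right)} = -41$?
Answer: $880$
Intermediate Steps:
$\left(3124 - 2203\right) + O{\left(-1,-1 \right)} = \left(3124 - 2203\right) - 41 = 921 - 41 = 880$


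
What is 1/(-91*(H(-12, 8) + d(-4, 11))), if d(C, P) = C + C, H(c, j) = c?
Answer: 1/1820 ≈ 0.00054945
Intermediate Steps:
d(C, P) = 2*C
1/(-91*(H(-12, 8) + d(-4, 11))) = 1/(-91*(-12 + 2*(-4))) = 1/(-91*(-12 - 8)) = 1/(-91*(-20)) = 1/1820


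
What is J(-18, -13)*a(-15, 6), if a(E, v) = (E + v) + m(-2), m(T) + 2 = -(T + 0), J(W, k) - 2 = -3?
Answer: 9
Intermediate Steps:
J(W, k) = -1 (J(W, k) = 2 - 3 = -1)
m(T) = -2 - T (m(T) = -2 - (T + 0) = -2 - T)
a(E, v) = E + v (a(E, v) = (E + v) + (-2 - 1*(-2)) = (E + v) + (-2 + 2) = (E + v) + 0 = E + v)
J(-18, -13)*a(-15, 6) = -(-15 + 6) = -1*(-9) = 9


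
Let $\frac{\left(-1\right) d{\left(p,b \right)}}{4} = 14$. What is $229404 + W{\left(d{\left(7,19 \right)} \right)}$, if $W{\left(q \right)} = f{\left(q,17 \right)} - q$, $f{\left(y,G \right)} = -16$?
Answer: $229444$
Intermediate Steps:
$d{\left(p,b \right)} = -56$ ($d{\left(p,b \right)} = \left(-4\right) 14 = -56$)
$W{\left(q \right)} = -16 - q$
$229404 + W{\left(d{\left(7,19 \right)} \right)} = 229404 - -40 = 229404 + \left(-16 + 56\right) = 229404 + 40 = 229444$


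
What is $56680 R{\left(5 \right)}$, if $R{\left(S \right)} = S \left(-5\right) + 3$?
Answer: $-1246960$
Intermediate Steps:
$R{\left(S \right)} = 3 - 5 S$ ($R{\left(S \right)} = - 5 S + 3 = 3 - 5 S$)
$56680 R{\left(5 \right)} = 56680 \left(3 - 25\right) = 56680 \left(-22\right) = -1246960$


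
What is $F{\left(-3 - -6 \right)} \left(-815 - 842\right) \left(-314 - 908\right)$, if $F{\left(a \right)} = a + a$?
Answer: $12149124$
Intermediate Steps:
$F{\left(a \right)} = 2 a$
$F{\left(-3 - -6 \right)} \left(-815 - 842\right) \left(-314 - 908\right) = 2 \left(-3 - -6\right) \left(-815 - 842\right) \left(-314 - 908\right) = 2 \left(-3 + 6\right) \left(\left(-1657\right) \left(-1222\right)\right) = 2 \cdot 3 \cdot 2024854 = 6 \cdot 2024854 = 12149124$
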